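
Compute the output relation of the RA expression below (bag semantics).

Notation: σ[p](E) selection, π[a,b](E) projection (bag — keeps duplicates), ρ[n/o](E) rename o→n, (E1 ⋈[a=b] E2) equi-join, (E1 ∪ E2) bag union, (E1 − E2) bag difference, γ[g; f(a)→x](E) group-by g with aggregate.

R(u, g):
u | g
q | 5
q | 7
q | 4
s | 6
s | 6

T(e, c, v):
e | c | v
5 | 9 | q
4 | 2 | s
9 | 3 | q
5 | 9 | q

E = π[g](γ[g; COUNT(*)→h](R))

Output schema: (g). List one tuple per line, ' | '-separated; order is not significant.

Per-node cardinality:
  R → 5
  γ[g; COUNT(*)→h](R) → 4
  π[g](γ[g; COUNT(*)→h](R)) → 4

== RESULT ==
g
4
5
6
7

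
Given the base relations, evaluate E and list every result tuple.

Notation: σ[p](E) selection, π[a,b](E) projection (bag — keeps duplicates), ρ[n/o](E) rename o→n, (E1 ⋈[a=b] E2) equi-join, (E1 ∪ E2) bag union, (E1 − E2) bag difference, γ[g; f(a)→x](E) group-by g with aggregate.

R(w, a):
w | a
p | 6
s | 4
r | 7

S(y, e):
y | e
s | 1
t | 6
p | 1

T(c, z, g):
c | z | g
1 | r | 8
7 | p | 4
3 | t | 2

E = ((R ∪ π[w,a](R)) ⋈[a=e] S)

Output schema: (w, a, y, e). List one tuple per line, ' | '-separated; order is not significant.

Stepwise |·|:
  R → 3
  R → 3
  π[w,a](R) → 3
  (R ∪ π[w,a](R)) → 6
  S → 3
  ((R ∪ π[w,a](R)) ⋈[a=e] S) → 2

== RESULT ==
w | a | y | e
p | 6 | t | 6
p | 6 | t | 6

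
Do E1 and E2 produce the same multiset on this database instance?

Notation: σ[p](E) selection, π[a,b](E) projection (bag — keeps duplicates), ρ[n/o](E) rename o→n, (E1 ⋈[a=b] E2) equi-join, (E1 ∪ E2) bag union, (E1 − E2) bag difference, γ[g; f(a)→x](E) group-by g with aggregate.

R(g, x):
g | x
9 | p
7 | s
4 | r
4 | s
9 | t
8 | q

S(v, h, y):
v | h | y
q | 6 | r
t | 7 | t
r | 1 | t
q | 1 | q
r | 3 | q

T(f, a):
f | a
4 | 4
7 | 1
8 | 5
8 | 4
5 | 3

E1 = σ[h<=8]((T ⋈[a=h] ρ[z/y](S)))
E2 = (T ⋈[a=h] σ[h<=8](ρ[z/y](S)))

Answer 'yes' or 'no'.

E1 per-node cardinality:
  T → 5
  S → 5
  ρ[z/y](S) → 5
  (T ⋈[a=h] ρ[z/y](S)) → 3
  σ[h<=8]((T ⋈[a=h] ρ[z/y](S))) → 3
E2 per-node cardinality:
  T → 5
  S → 5
  ρ[z/y](S) → 5
  σ[h<=8](ρ[z/y](S)) → 5
  (T ⋈[a=h] σ[h<=8](ρ[z/y](S))) → 3

E1 and E2 produce the same multiset:
f | a | v | h | z
5 | 3 | r | 3 | q
7 | 1 | q | 1 | q
7 | 1 | r | 1 | t

yes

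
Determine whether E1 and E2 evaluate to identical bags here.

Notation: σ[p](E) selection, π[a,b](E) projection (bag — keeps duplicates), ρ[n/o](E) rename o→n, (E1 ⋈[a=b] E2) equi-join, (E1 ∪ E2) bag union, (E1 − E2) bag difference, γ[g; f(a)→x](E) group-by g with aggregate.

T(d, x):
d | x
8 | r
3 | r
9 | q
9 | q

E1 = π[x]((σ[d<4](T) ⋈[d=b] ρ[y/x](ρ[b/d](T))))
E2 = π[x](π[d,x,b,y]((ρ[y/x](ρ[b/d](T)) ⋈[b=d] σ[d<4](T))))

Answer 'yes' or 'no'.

E1 per-node cardinality:
  T → 4
  σ[d<4](T) → 1
  T → 4
  ρ[b/d](T) → 4
  ρ[y/x](ρ[b/d](T)) → 4
  (σ[d<4](T) ⋈[d=b] ρ[y/x](ρ[b/d](T))) → 1
  π[x]((σ[d<4](T) ⋈[d=b] ρ[y/x](ρ[b/d](T)))) → 1
E2 per-node cardinality:
  T → 4
  ρ[b/d](T) → 4
  ρ[y/x](ρ[b/d](T)) → 4
  T → 4
  σ[d<4](T) → 1
  (ρ[y/x](ρ[b/d](T)) ⋈[b=d] σ[d<4](T)) → 1
  π[d,x,b,y]((ρ[y/x](ρ[b/d](T)) ⋈[b=d] σ[d<4](T))) → 1
  π[x](π[d,x,b,y]((ρ[y/x](ρ[b/d](T)) ⋈[b=d] σ[d<4](T)))) → 1

E1 and E2 produce the same multiset:
x
r

yes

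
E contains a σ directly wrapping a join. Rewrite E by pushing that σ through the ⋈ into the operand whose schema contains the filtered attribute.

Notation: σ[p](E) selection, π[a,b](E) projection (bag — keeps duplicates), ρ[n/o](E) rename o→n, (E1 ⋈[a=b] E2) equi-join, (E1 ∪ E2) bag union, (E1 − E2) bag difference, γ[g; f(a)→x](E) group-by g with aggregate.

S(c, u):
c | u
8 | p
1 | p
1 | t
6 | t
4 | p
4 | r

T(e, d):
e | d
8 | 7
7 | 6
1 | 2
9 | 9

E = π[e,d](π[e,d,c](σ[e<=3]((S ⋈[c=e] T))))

σ filters on e, owned by the right side.
E' = π[e,d](π[e,d,c]((S ⋈[c=e] σ[e<=3](T))))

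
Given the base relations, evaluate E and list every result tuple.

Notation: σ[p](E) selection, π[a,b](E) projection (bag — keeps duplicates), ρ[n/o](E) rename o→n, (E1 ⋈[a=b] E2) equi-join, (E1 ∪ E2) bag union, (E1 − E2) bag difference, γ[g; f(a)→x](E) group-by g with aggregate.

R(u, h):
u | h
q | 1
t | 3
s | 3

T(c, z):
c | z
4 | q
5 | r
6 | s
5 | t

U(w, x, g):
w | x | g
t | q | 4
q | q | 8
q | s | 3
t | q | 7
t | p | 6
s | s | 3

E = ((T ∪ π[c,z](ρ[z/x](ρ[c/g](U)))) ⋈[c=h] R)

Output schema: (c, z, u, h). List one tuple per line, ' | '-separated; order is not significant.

Stepwise |·|:
  T → 4
  U → 6
  ρ[c/g](U) → 6
  ρ[z/x](ρ[c/g](U)) → 6
  π[c,z](ρ[z/x](ρ[c/g](U))) → 6
  (T ∪ π[c,z](ρ[z/x](ρ[c/g](U)))) → 10
  R → 3
  ((T ∪ π[c,z](ρ[z/x](ρ[c/g](U)))) ⋈[c=h] R) → 4

== RESULT ==
c | z | u | h
3 | s | s | 3
3 | s | s | 3
3 | s | t | 3
3 | s | t | 3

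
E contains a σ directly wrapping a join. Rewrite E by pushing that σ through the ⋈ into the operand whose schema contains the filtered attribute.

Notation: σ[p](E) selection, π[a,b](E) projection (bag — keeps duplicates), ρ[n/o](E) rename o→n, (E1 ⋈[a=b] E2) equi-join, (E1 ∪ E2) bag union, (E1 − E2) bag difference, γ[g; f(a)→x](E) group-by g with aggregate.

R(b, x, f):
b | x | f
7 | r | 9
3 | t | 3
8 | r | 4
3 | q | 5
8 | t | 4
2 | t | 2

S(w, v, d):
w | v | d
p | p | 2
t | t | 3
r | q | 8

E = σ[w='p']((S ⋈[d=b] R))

σ filters on w, owned by the left side.
E' = (σ[w='p'](S) ⋈[d=b] R)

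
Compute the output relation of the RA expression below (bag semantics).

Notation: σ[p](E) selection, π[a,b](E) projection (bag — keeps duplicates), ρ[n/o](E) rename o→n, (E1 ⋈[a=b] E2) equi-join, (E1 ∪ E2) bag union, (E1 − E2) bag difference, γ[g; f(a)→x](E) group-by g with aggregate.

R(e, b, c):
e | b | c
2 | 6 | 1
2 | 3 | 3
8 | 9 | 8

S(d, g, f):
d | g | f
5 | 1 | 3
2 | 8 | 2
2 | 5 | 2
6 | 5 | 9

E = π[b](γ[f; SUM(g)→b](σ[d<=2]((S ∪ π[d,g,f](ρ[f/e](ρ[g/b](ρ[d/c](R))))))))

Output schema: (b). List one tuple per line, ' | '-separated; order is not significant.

Per-node cardinality:
  S → 4
  R → 3
  ρ[d/c](R) → 3
  ρ[g/b](ρ[d/c](R)) → 3
  ρ[f/e](ρ[g/b](ρ[d/c](R))) → 3
  π[d,g,f](ρ[f/e](ρ[g/b](ρ[d/c](R)))) → 3
  (S ∪ π[d,g,f](ρ[f/e](ρ[g/b](ρ[d/c](R))))) → 7
  σ[d<=2]((S ∪ π[d,g,f](ρ[f/e](ρ[g/b](ρ[d/c](R)))))) → 3
  γ[f; SUM(g)→b](σ[d<=2]((S ∪ π[d,g,f](ρ[f/e](ρ[g/b](ρ[d/c](R))))))) → 1
  π[b](γ[f; SUM(g)→b](σ[d<=2]((S ∪ π[d,g,f](ρ[f/e](ρ[g/b](ρ[d/c](R)))))))) → 1

== RESULT ==
b
19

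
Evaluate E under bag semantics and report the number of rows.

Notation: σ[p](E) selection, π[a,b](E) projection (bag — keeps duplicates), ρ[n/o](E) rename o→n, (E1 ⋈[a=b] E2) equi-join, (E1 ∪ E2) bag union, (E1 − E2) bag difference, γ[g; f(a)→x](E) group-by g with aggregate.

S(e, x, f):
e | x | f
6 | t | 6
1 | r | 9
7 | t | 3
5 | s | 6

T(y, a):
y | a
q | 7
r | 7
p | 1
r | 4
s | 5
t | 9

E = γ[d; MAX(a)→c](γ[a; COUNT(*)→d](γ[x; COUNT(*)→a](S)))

Per-node cardinality:
  S → 4
  γ[x; COUNT(*)→a](S) → 3
  γ[a; COUNT(*)→d](γ[x; COUNT(*)→a](S)) → 2
  γ[d; MAX(a)→c](γ[a; COUNT(*)→d](γ[x; COUNT(*)→a](S))) → 2

|E| = 2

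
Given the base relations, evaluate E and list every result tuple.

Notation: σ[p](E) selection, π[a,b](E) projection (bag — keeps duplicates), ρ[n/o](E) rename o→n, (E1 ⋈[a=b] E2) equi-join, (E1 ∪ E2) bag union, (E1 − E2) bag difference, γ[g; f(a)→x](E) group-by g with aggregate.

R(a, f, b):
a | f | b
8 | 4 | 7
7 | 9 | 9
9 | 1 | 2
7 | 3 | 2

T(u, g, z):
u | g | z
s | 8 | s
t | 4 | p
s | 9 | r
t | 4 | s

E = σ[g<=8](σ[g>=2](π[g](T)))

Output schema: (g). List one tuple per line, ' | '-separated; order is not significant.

Stepwise |·|:
  T → 4
  π[g](T) → 4
  σ[g>=2](π[g](T)) → 4
  σ[g<=8](σ[g>=2](π[g](T))) → 3

== RESULT ==
g
4
4
8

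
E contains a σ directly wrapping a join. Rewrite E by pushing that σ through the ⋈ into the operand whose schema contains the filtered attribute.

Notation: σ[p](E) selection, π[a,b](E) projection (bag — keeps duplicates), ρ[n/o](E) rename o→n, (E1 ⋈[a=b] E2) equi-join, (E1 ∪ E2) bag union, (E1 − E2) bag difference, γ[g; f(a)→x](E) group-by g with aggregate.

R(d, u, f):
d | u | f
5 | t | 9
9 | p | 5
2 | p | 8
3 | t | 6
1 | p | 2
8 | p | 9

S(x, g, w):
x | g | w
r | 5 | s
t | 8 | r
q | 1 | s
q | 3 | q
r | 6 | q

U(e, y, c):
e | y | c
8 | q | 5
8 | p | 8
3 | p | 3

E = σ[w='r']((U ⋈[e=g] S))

σ filters on w, owned by the right side.
E' = (U ⋈[e=g] σ[w='r'](S))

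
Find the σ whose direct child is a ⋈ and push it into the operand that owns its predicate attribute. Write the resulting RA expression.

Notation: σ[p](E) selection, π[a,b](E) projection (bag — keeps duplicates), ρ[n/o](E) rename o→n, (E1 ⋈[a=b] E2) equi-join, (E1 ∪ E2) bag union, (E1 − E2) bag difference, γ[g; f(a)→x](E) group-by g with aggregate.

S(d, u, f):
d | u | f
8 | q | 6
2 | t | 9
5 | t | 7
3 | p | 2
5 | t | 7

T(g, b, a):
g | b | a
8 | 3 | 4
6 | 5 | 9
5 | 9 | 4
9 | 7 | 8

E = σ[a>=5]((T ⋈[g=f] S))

σ filters on a, owned by the left side.
E' = (σ[a>=5](T) ⋈[g=f] S)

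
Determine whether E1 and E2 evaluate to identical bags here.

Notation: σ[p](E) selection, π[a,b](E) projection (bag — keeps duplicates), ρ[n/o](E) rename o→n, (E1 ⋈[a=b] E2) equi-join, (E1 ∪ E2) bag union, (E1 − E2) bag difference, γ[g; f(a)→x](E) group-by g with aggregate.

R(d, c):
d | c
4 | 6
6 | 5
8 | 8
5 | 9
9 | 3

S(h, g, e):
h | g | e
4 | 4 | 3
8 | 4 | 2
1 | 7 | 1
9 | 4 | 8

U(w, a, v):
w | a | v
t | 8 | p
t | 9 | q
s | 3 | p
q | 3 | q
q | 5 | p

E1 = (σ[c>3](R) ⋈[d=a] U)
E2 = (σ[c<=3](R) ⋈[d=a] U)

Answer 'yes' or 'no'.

E1 per-node cardinality:
  R → 5
  σ[c>3](R) → 4
  U → 5
  (σ[c>3](R) ⋈[d=a] U) → 2
E2 per-node cardinality:
  R → 5
  σ[c<=3](R) → 1
  U → 5
  (σ[c<=3](R) ⋈[d=a] U) → 1

E1 result:
d | c | w | a | v
5 | 9 | q | 5 | p
8 | 8 | t | 8 | p
E2 result:
d | c | w | a | v
9 | 3 | t | 9 | q
Witness: (5, 9, 'q', 5, 'p') appears 1× in E1 but 0× in E2.

no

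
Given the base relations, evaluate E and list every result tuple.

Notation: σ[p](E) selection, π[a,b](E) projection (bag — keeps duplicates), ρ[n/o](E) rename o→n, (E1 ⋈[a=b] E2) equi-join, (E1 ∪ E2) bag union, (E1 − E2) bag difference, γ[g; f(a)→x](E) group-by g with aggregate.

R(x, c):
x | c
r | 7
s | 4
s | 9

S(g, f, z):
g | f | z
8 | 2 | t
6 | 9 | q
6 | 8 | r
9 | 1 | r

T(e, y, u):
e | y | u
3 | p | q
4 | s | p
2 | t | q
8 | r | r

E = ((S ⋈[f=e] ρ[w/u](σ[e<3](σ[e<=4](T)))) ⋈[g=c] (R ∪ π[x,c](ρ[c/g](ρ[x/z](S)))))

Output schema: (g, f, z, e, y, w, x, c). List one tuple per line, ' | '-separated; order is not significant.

Subexpression sizes:
  S → 4
  T → 4
  σ[e<=4](T) → 3
  σ[e<3](σ[e<=4](T)) → 1
  ρ[w/u](σ[e<3](σ[e<=4](T))) → 1
  (S ⋈[f=e] ρ[w/u](σ[e<3](σ[e<=4](T)))) → 1
  R → 3
  S → 4
  ρ[x/z](S) → 4
  ρ[c/g](ρ[x/z](S)) → 4
  π[x,c](ρ[c/g](ρ[x/z](S))) → 4
  (R ∪ π[x,c](ρ[c/g](ρ[x/z](S)))) → 7
  ((S ⋈[f=e] ρ[w/u](σ[e<3](σ[e<=4](T)))) ⋈[g=c] (R ∪ π[x,c](ρ[c/g](ρ[x/z](S))))) → 1

== RESULT ==
g | f | z | e | y | w | x | c
8 | 2 | t | 2 | t | q | t | 8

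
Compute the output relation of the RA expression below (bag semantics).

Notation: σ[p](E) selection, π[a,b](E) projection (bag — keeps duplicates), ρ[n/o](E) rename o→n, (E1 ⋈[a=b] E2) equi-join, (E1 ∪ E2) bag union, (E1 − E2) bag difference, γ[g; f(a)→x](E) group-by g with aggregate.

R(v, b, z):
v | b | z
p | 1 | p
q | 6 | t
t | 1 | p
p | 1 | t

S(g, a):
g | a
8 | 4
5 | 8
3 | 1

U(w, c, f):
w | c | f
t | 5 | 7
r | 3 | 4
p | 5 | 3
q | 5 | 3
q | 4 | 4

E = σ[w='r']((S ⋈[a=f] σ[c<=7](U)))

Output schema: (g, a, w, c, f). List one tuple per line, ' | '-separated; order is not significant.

Row counts bottom-up:
  S → 3
  U → 5
  σ[c<=7](U) → 5
  (S ⋈[a=f] σ[c<=7](U)) → 2
  σ[w='r']((S ⋈[a=f] σ[c<=7](U))) → 1

== RESULT ==
g | a | w | c | f
8 | 4 | r | 3 | 4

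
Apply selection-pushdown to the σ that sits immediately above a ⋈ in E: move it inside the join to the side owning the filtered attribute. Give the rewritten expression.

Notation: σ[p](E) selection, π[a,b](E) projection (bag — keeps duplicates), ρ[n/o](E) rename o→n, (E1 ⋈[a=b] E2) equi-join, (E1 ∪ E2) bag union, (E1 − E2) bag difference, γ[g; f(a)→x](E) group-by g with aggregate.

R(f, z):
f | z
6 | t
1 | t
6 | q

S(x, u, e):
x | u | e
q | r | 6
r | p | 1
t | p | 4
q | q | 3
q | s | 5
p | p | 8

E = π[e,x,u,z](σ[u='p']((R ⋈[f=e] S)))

σ filters on u, owned by the right side.
E' = π[e,x,u,z]((R ⋈[f=e] σ[u='p'](S)))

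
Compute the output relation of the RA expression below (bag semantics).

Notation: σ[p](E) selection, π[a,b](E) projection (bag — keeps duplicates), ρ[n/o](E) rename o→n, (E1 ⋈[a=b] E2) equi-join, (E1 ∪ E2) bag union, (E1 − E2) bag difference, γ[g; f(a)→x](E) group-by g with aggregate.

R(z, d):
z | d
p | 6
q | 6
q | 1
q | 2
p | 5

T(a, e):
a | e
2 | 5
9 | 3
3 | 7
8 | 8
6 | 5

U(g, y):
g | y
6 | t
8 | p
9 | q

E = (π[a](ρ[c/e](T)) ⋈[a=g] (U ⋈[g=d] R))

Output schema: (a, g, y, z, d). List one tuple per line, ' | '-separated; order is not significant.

Per-node cardinality:
  T → 5
  ρ[c/e](T) → 5
  π[a](ρ[c/e](T)) → 5
  U → 3
  R → 5
  (U ⋈[g=d] R) → 2
  (π[a](ρ[c/e](T)) ⋈[a=g] (U ⋈[g=d] R)) → 2

== RESULT ==
a | g | y | z | d
6 | 6 | t | p | 6
6 | 6 | t | q | 6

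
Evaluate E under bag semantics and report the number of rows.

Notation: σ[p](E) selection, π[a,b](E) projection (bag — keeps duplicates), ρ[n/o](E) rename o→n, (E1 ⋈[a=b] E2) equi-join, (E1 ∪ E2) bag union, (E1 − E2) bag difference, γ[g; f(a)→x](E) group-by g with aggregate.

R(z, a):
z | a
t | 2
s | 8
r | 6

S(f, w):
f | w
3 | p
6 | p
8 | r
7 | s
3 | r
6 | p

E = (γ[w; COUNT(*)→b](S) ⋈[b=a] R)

Row counts bottom-up:
  S → 6
  γ[w; COUNT(*)→b](S) → 3
  R → 3
  (γ[w; COUNT(*)→b](S) ⋈[b=a] R) → 1

|E| = 1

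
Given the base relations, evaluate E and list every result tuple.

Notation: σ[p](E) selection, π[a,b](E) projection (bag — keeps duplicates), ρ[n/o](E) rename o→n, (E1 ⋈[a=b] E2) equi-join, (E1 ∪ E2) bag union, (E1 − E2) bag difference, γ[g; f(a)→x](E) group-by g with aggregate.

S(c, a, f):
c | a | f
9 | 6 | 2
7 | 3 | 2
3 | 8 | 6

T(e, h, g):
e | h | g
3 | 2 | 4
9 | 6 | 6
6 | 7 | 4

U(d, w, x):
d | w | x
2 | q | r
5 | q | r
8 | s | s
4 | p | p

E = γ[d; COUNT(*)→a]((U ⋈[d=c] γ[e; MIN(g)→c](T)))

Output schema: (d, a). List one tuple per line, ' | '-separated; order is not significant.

Stepwise |·|:
  U → 4
  T → 3
  γ[e; MIN(g)→c](T) → 3
  (U ⋈[d=c] γ[e; MIN(g)→c](T)) → 2
  γ[d; COUNT(*)→a]((U ⋈[d=c] γ[e; MIN(g)→c](T))) → 1

== RESULT ==
d | a
4 | 2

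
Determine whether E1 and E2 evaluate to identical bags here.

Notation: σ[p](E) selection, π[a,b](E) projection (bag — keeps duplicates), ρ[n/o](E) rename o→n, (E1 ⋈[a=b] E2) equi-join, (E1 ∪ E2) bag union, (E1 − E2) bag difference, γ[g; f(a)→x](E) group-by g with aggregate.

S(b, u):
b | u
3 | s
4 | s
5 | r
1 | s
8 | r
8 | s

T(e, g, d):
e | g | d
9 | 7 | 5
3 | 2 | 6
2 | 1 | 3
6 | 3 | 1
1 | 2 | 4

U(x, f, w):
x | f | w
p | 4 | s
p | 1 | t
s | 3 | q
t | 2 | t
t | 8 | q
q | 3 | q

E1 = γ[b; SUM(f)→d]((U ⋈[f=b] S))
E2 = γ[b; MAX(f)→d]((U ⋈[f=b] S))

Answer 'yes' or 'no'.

E1 subexpression sizes:
  U → 6
  S → 6
  (U ⋈[f=b] S) → 6
  γ[b; SUM(f)→d]((U ⋈[f=b] S)) → 4
E2 subexpression sizes:
  U → 6
  S → 6
  (U ⋈[f=b] S) → 6
  γ[b; MAX(f)→d]((U ⋈[f=b] S)) → 4

E1 result:
b | d
1 | 1
3 | 6
4 | 4
8 | 16
E2 result:
b | d
1 | 1
3 | 3
4 | 4
8 | 8
Witness: (8, 8) appears 0× in E1 but 1× in E2.

no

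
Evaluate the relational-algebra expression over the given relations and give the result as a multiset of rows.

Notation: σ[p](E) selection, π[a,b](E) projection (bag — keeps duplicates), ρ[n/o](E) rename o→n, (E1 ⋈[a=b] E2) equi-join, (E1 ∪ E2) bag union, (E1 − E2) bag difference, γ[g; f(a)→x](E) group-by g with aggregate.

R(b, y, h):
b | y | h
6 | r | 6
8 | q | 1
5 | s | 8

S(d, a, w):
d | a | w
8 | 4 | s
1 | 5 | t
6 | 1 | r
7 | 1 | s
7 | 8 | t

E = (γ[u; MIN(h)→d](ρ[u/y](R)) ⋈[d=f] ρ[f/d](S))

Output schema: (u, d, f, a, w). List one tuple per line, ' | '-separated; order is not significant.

Per-node cardinality:
  R → 3
  ρ[u/y](R) → 3
  γ[u; MIN(h)→d](ρ[u/y](R)) → 3
  S → 5
  ρ[f/d](S) → 5
  (γ[u; MIN(h)→d](ρ[u/y](R)) ⋈[d=f] ρ[f/d](S)) → 3

== RESULT ==
u | d | f | a | w
q | 1 | 1 | 5 | t
r | 6 | 6 | 1 | r
s | 8 | 8 | 4 | s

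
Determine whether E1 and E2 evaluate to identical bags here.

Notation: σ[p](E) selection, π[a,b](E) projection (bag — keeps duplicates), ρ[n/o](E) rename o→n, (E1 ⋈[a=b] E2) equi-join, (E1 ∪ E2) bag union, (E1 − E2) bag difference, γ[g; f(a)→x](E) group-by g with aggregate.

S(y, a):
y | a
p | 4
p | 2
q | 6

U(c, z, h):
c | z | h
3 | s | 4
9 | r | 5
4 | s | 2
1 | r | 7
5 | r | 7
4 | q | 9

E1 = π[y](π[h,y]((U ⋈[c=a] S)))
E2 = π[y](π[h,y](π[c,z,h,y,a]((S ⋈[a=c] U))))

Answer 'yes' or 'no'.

E1 per-node cardinality:
  U → 6
  S → 3
  (U ⋈[c=a] S) → 2
  π[h,y]((U ⋈[c=a] S)) → 2
  π[y](π[h,y]((U ⋈[c=a] S))) → 2
E2 per-node cardinality:
  S → 3
  U → 6
  (S ⋈[a=c] U) → 2
  π[c,z,h,y,a]((S ⋈[a=c] U)) → 2
  π[h,y](π[c,z,h,y,a]((S ⋈[a=c] U))) → 2
  π[y](π[h,y](π[c,z,h,y,a]((S ⋈[a=c] U)))) → 2

E1 and E2 produce the same multiset:
y
p
p

yes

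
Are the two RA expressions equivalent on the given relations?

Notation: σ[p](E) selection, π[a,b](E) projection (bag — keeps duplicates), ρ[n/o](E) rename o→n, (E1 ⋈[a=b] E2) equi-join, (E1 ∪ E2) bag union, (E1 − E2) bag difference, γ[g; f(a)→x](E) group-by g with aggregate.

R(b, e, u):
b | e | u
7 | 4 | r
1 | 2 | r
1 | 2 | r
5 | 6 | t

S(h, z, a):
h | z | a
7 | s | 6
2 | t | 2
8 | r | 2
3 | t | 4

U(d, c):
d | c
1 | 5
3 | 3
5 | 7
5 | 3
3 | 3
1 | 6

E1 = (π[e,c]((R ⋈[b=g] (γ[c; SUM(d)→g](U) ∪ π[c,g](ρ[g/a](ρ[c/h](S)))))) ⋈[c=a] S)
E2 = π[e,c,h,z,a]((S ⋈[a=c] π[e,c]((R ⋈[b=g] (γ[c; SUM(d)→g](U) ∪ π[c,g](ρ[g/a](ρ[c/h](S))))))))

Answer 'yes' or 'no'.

E1 row counts bottom-up:
  R → 4
  U → 6
  γ[c; SUM(d)→g](U) → 4
  S → 4
  ρ[c/h](S) → 4
  ρ[g/a](ρ[c/h](S)) → 4
  π[c,g](ρ[g/a](ρ[c/h](S))) → 4
  (γ[c; SUM(d)→g](U) ∪ π[c,g](ρ[g/a](ρ[c/h](S)))) → 8
  (R ⋈[b=g] (γ[c; SUM(d)→g](U) ∪ π[c,g](ρ[g/a](ρ[c/h](S))))) → 5
  π[e,c]((R ⋈[b=g] (γ[c; SUM(d)→g](U) ∪ π[c,g](ρ[g/a](ρ[c/h](S)))))) → 5
  S → 4
  (π[e,c]((R ⋈[b=g] (γ[c; SUM(d)→g](U) ∪ π[c,g](ρ[g/a](ρ[c/h](S)))))) ⋈[c=a] S) → 2
E2 row counts bottom-up:
  S → 4
  R → 4
  U → 6
  γ[c; SUM(d)→g](U) → 4
  S → 4
  ρ[c/h](S) → 4
  ρ[g/a](ρ[c/h](S)) → 4
  π[c,g](ρ[g/a](ρ[c/h](S))) → 4
  (γ[c; SUM(d)→g](U) ∪ π[c,g](ρ[g/a](ρ[c/h](S)))) → 8
  (R ⋈[b=g] (γ[c; SUM(d)→g](U) ∪ π[c,g](ρ[g/a](ρ[c/h](S))))) → 5
  π[e,c]((R ⋈[b=g] (γ[c; SUM(d)→g](U) ∪ π[c,g](ρ[g/a](ρ[c/h](S)))))) → 5
  (S ⋈[a=c] π[e,c]((R ⋈[b=g] (γ[c; SUM(d)→g](U) ∪ π[c,g](ρ[g/a](ρ[c/h](S))))))) → 2
  π[e,c,h,z,a]((S ⋈[a=c] π[e,c]((R ⋈[b=g] (γ[c; SUM(d)→g](U) ∪ π[c,g](ρ[g/a](ρ[c/h](S)))))))) → 2

E1 and E2 produce the same multiset:
e | c | h | z | a
2 | 6 | 7 | s | 6
2 | 6 | 7 | s | 6

yes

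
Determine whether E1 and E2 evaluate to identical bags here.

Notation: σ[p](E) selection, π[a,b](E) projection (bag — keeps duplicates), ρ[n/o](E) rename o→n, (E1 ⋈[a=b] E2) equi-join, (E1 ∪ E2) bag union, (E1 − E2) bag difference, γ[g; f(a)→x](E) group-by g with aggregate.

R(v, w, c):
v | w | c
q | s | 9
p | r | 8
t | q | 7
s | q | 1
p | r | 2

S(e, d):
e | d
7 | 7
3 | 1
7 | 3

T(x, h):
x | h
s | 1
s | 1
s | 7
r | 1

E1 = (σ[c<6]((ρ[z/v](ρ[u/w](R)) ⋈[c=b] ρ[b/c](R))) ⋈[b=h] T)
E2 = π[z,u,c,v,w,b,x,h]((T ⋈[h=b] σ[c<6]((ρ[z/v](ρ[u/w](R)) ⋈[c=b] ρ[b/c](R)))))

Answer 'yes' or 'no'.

E1 stepwise |·|:
  R → 5
  ρ[u/w](R) → 5
  ρ[z/v](ρ[u/w](R)) → 5
  R → 5
  ρ[b/c](R) → 5
  (ρ[z/v](ρ[u/w](R)) ⋈[c=b] ρ[b/c](R)) → 5
  σ[c<6]((ρ[z/v](ρ[u/w](R)) ⋈[c=b] ρ[b/c](R))) → 2
  T → 4
  (σ[c<6]((ρ[z/v](ρ[u/w](R)) ⋈[c=b] ρ[b/c](R))) ⋈[b=h] T) → 3
E2 stepwise |·|:
  T → 4
  R → 5
  ρ[u/w](R) → 5
  ρ[z/v](ρ[u/w](R)) → 5
  R → 5
  ρ[b/c](R) → 5
  (ρ[z/v](ρ[u/w](R)) ⋈[c=b] ρ[b/c](R)) → 5
  σ[c<6]((ρ[z/v](ρ[u/w](R)) ⋈[c=b] ρ[b/c](R))) → 2
  (T ⋈[h=b] σ[c<6]((ρ[z/v](ρ[u/w](R)) ⋈[c=b] ρ[b/c](R)))) → 3
  π[z,u,c,v,w,b,x,h]((T ⋈[h=b] σ[c<6]((ρ[z/v](ρ[u/w](R)) ⋈[c=b] ρ[b/c](R))))) → 3

E1 and E2 produce the same multiset:
z | u | c | v | w | b | x | h
s | q | 1 | s | q | 1 | r | 1
s | q | 1 | s | q | 1 | s | 1
s | q | 1 | s | q | 1 | s | 1

yes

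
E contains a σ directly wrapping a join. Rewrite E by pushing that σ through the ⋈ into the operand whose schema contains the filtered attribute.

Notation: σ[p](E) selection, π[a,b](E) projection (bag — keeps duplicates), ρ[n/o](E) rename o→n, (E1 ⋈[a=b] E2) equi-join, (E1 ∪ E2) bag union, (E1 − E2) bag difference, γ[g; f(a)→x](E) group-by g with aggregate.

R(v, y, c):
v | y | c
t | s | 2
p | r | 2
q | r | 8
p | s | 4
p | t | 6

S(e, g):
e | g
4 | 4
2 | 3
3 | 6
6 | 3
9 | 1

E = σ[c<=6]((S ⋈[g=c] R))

σ filters on c, owned by the right side.
E' = (S ⋈[g=c] σ[c<=6](R))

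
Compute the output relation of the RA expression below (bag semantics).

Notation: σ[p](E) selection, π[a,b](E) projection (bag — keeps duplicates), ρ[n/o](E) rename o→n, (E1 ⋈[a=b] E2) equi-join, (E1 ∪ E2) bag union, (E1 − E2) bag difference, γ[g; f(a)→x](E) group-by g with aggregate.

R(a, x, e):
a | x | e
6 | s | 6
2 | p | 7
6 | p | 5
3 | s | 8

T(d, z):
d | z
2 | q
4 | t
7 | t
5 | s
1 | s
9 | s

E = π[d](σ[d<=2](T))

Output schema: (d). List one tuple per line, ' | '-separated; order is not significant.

Row counts bottom-up:
  T → 6
  σ[d<=2](T) → 2
  π[d](σ[d<=2](T)) → 2

== RESULT ==
d
1
2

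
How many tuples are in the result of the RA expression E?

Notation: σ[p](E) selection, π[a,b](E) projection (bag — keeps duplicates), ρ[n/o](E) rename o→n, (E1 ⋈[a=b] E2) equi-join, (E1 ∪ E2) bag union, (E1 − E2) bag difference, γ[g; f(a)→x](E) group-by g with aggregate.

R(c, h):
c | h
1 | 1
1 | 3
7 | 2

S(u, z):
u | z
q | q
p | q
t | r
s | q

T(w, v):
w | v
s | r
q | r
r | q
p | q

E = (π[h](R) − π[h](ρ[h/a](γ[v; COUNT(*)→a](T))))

Row counts bottom-up:
  R → 3
  π[h](R) → 3
  T → 4
  γ[v; COUNT(*)→a](T) → 2
  ρ[h/a](γ[v; COUNT(*)→a](T)) → 2
  π[h](ρ[h/a](γ[v; COUNT(*)→a](T))) → 2
  (π[h](R) − π[h](ρ[h/a](γ[v; COUNT(*)→a](T)))) → 2

|E| = 2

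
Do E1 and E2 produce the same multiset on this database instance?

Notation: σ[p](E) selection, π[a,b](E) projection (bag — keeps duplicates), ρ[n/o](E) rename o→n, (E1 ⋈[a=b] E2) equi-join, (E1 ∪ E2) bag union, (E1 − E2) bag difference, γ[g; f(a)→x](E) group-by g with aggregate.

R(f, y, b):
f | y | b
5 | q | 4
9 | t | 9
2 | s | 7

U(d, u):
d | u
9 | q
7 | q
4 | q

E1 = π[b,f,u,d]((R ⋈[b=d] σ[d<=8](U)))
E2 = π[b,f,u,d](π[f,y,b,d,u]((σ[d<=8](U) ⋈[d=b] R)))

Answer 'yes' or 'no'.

E1 per-node cardinality:
  R → 3
  U → 3
  σ[d<=8](U) → 2
  (R ⋈[b=d] σ[d<=8](U)) → 2
  π[b,f,u,d]((R ⋈[b=d] σ[d<=8](U))) → 2
E2 per-node cardinality:
  U → 3
  σ[d<=8](U) → 2
  R → 3
  (σ[d<=8](U) ⋈[d=b] R) → 2
  π[f,y,b,d,u]((σ[d<=8](U) ⋈[d=b] R)) → 2
  π[b,f,u,d](π[f,y,b,d,u]((σ[d<=8](U) ⋈[d=b] R))) → 2

E1 and E2 produce the same multiset:
b | f | u | d
4 | 5 | q | 4
7 | 2 | q | 7

yes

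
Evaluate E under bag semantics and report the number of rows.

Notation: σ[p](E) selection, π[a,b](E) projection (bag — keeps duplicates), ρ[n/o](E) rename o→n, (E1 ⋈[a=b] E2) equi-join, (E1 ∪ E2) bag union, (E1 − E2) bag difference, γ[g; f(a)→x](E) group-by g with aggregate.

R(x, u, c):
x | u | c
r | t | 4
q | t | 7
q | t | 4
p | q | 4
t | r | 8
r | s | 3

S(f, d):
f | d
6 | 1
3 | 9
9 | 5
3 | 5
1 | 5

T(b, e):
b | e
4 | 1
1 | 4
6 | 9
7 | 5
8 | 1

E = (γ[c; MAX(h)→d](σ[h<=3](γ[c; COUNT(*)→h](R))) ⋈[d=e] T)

Row counts bottom-up:
  R → 6
  γ[c; COUNT(*)→h](R) → 4
  σ[h<=3](γ[c; COUNT(*)→h](R)) → 4
  γ[c; MAX(h)→d](σ[h<=3](γ[c; COUNT(*)→h](R))) → 4
  T → 5
  (γ[c; MAX(h)→d](σ[h<=3](γ[c; COUNT(*)→h](R))) ⋈[d=e] T) → 6

|E| = 6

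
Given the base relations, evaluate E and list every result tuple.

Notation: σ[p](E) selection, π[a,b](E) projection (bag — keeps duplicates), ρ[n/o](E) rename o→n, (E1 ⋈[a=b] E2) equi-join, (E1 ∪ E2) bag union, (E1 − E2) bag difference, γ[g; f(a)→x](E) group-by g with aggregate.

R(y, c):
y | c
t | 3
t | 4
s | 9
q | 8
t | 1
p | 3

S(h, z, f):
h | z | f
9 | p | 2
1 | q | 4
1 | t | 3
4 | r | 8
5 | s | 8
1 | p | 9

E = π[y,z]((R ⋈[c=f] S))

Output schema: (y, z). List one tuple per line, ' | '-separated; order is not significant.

Stepwise |·|:
  R → 6
  S → 6
  (R ⋈[c=f] S) → 6
  π[y,z]((R ⋈[c=f] S)) → 6

== RESULT ==
y | z
p | t
q | r
q | s
s | p
t | q
t | t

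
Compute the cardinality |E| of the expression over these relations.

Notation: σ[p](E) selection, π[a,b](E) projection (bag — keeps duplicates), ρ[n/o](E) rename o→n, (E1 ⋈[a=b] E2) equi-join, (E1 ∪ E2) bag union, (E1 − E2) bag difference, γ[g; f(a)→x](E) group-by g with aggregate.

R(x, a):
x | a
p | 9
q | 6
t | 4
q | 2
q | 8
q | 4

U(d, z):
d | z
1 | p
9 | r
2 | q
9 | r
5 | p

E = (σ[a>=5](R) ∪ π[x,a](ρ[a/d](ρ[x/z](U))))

Stepwise |·|:
  R → 6
  σ[a>=5](R) → 3
  U → 5
  ρ[x/z](U) → 5
  ρ[a/d](ρ[x/z](U)) → 5
  π[x,a](ρ[a/d](ρ[x/z](U))) → 5
  (σ[a>=5](R) ∪ π[x,a](ρ[a/d](ρ[x/z](U)))) → 8

|E| = 8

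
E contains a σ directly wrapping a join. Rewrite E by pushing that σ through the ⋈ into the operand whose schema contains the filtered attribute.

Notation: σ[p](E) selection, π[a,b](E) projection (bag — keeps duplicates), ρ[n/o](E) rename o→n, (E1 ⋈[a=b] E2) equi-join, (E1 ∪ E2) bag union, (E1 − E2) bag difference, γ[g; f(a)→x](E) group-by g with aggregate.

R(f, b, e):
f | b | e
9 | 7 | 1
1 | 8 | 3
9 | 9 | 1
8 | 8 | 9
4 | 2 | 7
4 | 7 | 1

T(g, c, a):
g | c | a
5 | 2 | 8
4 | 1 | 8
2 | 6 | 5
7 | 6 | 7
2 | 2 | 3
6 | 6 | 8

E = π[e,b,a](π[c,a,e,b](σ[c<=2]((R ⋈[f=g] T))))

σ filters on c, owned by the right side.
E' = π[e,b,a](π[c,a,e,b]((R ⋈[f=g] σ[c<=2](T))))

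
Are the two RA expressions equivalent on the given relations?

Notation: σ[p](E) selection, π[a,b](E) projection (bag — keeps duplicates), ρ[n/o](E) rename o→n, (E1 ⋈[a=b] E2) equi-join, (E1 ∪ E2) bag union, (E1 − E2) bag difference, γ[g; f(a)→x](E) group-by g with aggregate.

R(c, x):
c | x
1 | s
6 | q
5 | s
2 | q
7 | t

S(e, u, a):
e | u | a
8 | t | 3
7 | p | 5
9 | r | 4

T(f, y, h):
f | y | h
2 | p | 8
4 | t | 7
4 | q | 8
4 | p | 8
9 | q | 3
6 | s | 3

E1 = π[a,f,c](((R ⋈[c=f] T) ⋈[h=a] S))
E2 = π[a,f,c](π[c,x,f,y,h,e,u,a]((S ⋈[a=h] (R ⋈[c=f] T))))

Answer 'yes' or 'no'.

E1 subexpression sizes:
  R → 5
  T → 6
  (R ⋈[c=f] T) → 2
  S → 3
  ((R ⋈[c=f] T) ⋈[h=a] S) → 1
  π[a,f,c](((R ⋈[c=f] T) ⋈[h=a] S)) → 1
E2 subexpression sizes:
  S → 3
  R → 5
  T → 6
  (R ⋈[c=f] T) → 2
  (S ⋈[a=h] (R ⋈[c=f] T)) → 1
  π[c,x,f,y,h,e,u,a]((S ⋈[a=h] (R ⋈[c=f] T))) → 1
  π[a,f,c](π[c,x,f,y,h,e,u,a]((S ⋈[a=h] (R ⋈[c=f] T)))) → 1

E1 and E2 produce the same multiset:
a | f | c
3 | 6 | 6

yes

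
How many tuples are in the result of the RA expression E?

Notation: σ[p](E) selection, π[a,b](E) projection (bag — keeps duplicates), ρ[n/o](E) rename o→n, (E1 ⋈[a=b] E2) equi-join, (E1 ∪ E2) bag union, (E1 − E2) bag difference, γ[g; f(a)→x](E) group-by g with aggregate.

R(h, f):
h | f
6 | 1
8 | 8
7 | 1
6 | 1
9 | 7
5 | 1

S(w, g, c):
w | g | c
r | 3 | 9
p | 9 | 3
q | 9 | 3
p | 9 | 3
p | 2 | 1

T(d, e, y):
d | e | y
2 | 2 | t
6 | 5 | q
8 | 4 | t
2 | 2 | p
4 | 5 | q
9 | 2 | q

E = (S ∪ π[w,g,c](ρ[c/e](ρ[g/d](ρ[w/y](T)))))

Stepwise |·|:
  S → 5
  T → 6
  ρ[w/y](T) → 6
  ρ[g/d](ρ[w/y](T)) → 6
  ρ[c/e](ρ[g/d](ρ[w/y](T))) → 6
  π[w,g,c](ρ[c/e](ρ[g/d](ρ[w/y](T)))) → 6
  (S ∪ π[w,g,c](ρ[c/e](ρ[g/d](ρ[w/y](T))))) → 11

|E| = 11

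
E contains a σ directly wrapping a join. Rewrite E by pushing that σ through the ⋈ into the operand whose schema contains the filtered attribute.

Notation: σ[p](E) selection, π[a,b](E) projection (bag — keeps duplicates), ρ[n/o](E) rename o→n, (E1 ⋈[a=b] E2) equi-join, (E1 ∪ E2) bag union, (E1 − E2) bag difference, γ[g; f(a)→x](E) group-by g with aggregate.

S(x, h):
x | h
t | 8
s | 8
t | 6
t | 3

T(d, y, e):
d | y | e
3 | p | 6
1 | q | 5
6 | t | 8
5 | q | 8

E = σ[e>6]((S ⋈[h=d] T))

σ filters on e, owned by the right side.
E' = (S ⋈[h=d] σ[e>6](T))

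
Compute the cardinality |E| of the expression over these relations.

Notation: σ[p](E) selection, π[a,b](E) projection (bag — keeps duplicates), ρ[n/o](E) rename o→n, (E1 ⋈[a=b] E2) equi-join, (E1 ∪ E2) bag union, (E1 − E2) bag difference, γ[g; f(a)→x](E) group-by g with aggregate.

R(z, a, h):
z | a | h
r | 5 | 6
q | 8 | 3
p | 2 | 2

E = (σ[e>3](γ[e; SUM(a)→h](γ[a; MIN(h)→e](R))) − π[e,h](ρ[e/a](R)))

Per-node cardinality:
  R → 3
  γ[a; MIN(h)→e](R) → 3
  γ[e; SUM(a)→h](γ[a; MIN(h)→e](R)) → 3
  σ[e>3](γ[e; SUM(a)→h](γ[a; MIN(h)→e](R))) → 1
  R → 3
  ρ[e/a](R) → 3
  π[e,h](ρ[e/a](R)) → 3
  (σ[e>3](γ[e; SUM(a)→h](γ[a; MIN(h)→e](R))) − π[e,h](ρ[e/a](R))) → 1

|E| = 1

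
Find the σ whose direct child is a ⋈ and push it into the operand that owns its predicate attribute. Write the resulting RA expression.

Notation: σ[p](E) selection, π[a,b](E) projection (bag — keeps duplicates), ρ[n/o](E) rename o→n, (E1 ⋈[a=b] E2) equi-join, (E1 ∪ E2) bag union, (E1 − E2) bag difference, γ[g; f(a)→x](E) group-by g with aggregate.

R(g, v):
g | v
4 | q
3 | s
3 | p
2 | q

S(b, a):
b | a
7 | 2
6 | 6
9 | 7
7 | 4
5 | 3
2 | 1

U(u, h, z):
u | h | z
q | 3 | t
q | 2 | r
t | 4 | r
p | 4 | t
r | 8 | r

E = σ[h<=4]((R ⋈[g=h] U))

σ filters on h, owned by the right side.
E' = (R ⋈[g=h] σ[h<=4](U))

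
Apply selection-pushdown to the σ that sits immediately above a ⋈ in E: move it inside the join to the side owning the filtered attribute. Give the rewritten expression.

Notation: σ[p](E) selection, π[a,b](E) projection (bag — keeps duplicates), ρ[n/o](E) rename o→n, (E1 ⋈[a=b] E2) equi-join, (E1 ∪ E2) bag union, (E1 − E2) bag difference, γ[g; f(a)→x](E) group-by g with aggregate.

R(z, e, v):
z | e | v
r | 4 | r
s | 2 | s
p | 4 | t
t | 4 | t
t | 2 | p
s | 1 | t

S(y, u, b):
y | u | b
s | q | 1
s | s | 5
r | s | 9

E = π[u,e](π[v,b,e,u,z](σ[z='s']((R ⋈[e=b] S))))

σ filters on z, owned by the left side.
E' = π[u,e](π[v,b,e,u,z]((σ[z='s'](R) ⋈[e=b] S)))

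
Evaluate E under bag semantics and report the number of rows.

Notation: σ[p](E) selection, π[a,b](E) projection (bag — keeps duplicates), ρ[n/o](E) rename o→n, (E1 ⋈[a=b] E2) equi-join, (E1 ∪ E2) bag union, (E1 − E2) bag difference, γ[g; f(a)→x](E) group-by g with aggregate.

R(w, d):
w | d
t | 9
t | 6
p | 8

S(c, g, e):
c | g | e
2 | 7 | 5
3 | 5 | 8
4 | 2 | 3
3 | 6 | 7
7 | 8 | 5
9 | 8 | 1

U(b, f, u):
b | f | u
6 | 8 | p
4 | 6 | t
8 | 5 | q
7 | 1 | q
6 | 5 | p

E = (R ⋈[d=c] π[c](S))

Stepwise |·|:
  R → 3
  S → 6
  π[c](S) → 6
  (R ⋈[d=c] π[c](S)) → 1

|E| = 1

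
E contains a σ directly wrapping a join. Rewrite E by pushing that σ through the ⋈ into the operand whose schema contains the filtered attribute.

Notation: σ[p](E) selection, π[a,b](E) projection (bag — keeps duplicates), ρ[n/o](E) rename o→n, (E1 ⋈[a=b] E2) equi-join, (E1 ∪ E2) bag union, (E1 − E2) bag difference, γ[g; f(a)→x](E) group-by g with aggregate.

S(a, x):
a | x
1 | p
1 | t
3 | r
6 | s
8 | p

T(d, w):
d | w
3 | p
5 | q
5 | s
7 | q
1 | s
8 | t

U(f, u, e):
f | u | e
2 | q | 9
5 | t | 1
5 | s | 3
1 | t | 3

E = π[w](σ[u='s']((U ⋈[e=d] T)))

σ filters on u, owned by the left side.
E' = π[w]((σ[u='s'](U) ⋈[e=d] T))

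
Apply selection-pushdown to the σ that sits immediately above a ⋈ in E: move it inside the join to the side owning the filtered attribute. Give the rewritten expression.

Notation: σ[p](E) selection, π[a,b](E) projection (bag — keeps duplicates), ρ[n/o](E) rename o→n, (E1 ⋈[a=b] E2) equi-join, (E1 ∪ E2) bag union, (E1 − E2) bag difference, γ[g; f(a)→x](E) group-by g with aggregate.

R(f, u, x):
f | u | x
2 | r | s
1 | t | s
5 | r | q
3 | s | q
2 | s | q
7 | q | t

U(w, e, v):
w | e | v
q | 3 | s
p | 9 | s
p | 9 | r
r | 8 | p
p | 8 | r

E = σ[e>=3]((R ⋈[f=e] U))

σ filters on e, owned by the right side.
E' = (R ⋈[f=e] σ[e>=3](U))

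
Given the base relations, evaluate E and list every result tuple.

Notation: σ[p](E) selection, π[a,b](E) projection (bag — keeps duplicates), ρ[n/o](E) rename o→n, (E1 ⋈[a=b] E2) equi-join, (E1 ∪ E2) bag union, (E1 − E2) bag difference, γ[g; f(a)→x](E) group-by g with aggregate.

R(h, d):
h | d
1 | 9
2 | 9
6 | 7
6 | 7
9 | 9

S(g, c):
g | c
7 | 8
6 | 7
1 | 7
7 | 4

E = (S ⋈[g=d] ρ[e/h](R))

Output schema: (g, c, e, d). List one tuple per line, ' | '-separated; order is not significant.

Subexpression sizes:
  S → 4
  R → 5
  ρ[e/h](R) → 5
  (S ⋈[g=d] ρ[e/h](R)) → 4

== RESULT ==
g | c | e | d
7 | 4 | 6 | 7
7 | 4 | 6 | 7
7 | 8 | 6 | 7
7 | 8 | 6 | 7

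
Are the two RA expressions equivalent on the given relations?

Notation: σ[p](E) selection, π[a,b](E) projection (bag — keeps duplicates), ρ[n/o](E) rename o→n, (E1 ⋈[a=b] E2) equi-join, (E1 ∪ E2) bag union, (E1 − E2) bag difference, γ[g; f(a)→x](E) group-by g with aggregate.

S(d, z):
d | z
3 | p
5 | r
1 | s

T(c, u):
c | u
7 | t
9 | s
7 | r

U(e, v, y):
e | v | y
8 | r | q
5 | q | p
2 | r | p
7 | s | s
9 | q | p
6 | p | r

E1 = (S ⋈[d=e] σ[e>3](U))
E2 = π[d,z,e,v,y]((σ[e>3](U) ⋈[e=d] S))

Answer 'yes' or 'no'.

E1 per-node cardinality:
  S → 3
  U → 6
  σ[e>3](U) → 5
  (S ⋈[d=e] σ[e>3](U)) → 1
E2 per-node cardinality:
  U → 6
  σ[e>3](U) → 5
  S → 3
  (σ[e>3](U) ⋈[e=d] S) → 1
  π[d,z,e,v,y]((σ[e>3](U) ⋈[e=d] S)) → 1

E1 and E2 produce the same multiset:
d | z | e | v | y
5 | r | 5 | q | p

yes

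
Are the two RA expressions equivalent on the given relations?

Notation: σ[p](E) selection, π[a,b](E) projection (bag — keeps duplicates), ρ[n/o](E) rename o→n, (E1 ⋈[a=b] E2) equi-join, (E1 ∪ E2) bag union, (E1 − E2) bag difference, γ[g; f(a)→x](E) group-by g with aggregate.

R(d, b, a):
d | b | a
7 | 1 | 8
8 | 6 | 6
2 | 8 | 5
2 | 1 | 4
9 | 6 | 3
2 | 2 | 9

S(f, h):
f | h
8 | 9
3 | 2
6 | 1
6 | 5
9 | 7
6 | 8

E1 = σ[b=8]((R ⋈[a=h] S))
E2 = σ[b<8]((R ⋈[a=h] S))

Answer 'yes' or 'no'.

E1 row counts bottom-up:
  R → 6
  S → 6
  (R ⋈[a=h] S) → 3
  σ[b=8]((R ⋈[a=h] S)) → 1
E2 row counts bottom-up:
  R → 6
  S → 6
  (R ⋈[a=h] S) → 3
  σ[b<8]((R ⋈[a=h] S)) → 2

E1 result:
d | b | a | f | h
2 | 8 | 5 | 6 | 5
E2 result:
d | b | a | f | h
2 | 2 | 9 | 8 | 9
7 | 1 | 8 | 6 | 8
Witness: (2, 8, 5, 6, 5) appears 1× in E1 but 0× in E2.

no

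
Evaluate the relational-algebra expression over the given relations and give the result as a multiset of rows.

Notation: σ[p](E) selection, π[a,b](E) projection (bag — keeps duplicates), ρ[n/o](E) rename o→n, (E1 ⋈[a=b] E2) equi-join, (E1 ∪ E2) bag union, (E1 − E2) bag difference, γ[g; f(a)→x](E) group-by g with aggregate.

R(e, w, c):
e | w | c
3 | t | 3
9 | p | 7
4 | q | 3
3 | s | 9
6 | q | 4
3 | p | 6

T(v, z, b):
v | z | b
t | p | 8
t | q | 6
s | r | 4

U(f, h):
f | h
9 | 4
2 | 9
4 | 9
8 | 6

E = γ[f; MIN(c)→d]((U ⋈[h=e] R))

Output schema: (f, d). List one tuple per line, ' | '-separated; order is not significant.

Stepwise |·|:
  U → 4
  R → 6
  (U ⋈[h=e] R) → 4
  γ[f; MIN(c)→d]((U ⋈[h=e] R)) → 4

== RESULT ==
f | d
2 | 7
4 | 7
8 | 4
9 | 3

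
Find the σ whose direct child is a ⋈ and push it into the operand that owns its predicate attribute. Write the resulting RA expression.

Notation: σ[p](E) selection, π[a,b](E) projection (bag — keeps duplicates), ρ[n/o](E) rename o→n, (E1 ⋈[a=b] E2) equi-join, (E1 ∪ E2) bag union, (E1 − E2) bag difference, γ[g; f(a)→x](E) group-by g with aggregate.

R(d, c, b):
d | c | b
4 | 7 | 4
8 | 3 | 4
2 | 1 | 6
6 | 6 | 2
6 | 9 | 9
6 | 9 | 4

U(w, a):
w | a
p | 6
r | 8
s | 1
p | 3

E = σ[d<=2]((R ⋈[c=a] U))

σ filters on d, owned by the left side.
E' = (σ[d<=2](R) ⋈[c=a] U)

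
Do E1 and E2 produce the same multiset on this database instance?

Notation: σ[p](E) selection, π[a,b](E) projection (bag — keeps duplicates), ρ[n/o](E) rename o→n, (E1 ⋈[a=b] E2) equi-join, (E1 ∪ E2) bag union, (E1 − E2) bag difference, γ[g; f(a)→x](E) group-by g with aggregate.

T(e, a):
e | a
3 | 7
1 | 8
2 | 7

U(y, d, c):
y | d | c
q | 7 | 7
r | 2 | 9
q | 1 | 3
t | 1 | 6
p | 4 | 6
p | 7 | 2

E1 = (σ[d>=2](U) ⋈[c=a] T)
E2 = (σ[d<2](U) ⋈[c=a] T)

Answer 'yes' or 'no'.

E1 per-node cardinality:
  U → 6
  σ[d>=2](U) → 4
  T → 3
  (σ[d>=2](U) ⋈[c=a] T) → 2
E2 per-node cardinality:
  U → 6
  σ[d<2](U) → 2
  T → 3
  (σ[d<2](U) ⋈[c=a] T) → 0

E1 result:
y | d | c | e | a
q | 7 | 7 | 2 | 7
q | 7 | 7 | 3 | 7
E2 result:
y | d | c | e | a
(0 rows)
Witness: ('q', 7, 7, 2, 7) appears 1× in E1 but 0× in E2.

no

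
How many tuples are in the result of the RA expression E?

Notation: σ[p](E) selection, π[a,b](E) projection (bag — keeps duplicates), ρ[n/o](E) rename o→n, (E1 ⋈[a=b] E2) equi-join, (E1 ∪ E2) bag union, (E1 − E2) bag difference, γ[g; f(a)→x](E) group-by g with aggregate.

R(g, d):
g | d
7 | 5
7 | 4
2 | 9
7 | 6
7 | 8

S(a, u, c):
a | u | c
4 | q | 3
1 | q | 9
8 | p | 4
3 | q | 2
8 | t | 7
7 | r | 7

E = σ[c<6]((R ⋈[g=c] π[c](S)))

Row counts bottom-up:
  R → 5
  S → 6
  π[c](S) → 6
  (R ⋈[g=c] π[c](S)) → 9
  σ[c<6]((R ⋈[g=c] π[c](S))) → 1

|E| = 1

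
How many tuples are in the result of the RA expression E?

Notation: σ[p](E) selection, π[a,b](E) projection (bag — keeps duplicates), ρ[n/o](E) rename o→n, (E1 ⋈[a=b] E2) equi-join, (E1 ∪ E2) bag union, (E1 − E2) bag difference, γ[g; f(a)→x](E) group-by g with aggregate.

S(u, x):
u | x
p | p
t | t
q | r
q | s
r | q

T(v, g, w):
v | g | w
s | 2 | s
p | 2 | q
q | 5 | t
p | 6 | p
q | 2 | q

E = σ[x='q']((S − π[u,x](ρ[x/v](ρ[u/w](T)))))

Per-node cardinality:
  S → 5
  T → 5
  ρ[u/w](T) → 5
  ρ[x/v](ρ[u/w](T)) → 5
  π[u,x](ρ[x/v](ρ[u/w](T))) → 5
  (S − π[u,x](ρ[x/v](ρ[u/w](T)))) → 4
  σ[x='q']((S − π[u,x](ρ[x/v](ρ[u/w](T))))) → 1

|E| = 1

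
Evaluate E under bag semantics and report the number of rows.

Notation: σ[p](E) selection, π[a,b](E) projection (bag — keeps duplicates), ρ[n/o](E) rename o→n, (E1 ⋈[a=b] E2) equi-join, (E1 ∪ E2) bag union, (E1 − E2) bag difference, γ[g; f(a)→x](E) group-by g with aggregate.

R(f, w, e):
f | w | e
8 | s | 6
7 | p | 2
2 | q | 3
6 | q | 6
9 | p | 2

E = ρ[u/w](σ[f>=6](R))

Row counts bottom-up:
  R → 5
  σ[f>=6](R) → 4
  ρ[u/w](σ[f>=6](R)) → 4

|E| = 4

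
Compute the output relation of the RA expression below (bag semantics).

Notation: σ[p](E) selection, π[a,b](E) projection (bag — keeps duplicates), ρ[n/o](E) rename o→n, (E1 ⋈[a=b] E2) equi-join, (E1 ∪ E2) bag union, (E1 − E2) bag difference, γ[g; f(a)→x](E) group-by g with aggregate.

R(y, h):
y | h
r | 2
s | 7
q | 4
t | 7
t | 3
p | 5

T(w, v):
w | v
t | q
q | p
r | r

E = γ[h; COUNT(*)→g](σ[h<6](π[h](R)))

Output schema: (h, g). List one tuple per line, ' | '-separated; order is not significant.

Row counts bottom-up:
  R → 6
  π[h](R) → 6
  σ[h<6](π[h](R)) → 4
  γ[h; COUNT(*)→g](σ[h<6](π[h](R))) → 4

== RESULT ==
h | g
2 | 1
3 | 1
4 | 1
5 | 1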